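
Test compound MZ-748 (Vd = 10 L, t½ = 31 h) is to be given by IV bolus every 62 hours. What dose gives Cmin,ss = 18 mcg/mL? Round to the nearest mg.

τ/t½ = 62/31 ≈ 2, so f = (1/2)^(62/31) ≈ 0.250000.
Cmin,ss = (D/Vd)·f/(1−f), so D = Cmin,ss·Vd·(1−f)/f.
D = 18 × 10 × (1−f)/f ≈ 18 × 10 × 3.00000 ≈ 540.00 mg.

540 mg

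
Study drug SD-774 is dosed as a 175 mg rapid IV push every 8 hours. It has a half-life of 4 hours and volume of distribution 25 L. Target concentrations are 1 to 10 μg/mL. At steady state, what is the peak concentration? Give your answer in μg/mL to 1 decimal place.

τ = 8 h = 2 half-lives, so f = (1/2)^2 = 0.25.
At steady state, R = 1/(1 − 0.25) = 4/3.
Single-dose peak C₀ = D/Vd = 175/25 = 7 μg/mL.
Steady-state peak Cmax,ss = C₀·R = 7 × 4/3 ≈ 9.333 μg/mL.
Peak 9.3 μg/mL vs MTC 10 μg/mL: below toxic threshold.

9.3 μg/mL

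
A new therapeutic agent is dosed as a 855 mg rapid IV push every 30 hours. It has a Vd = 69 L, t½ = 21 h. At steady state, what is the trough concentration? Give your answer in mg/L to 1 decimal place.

7.3 mg/L

k = ln2/t½ = ln2/21 ≈ 0.033007 h⁻¹; fraction remaining f = e^(−kτ) = e^(−0.033007×30) ≈ 0.3715.
At steady state, accumulation factor R = 1/(1 − e^(−kτ)) ≈ 1.5911.
Single-dose peak C₀ = D/Vd = 855/69 ≈ 12.391 mg/L.
Cmax,ss = C₀/(1 − f) ≈ 12.391/0.6285 ≈ 19.715 mg/L.
Steady-state trough Cmin,ss = Cmax,ss·f ≈ 19.715 × 0.3715 ≈ 7.324 mg/L.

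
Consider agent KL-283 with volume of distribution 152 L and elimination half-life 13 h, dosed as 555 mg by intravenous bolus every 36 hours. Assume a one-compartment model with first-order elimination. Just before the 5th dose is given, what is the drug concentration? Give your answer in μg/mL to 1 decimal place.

f = (1/2)^(τ/t½) = (1/2)^(36/13) ≈ 0.1467.
C₀ = D/Vd = 555/152 ≈ 3.651 μg/mL.
Before the 5th dose, 4 doses have been given. Superposition: Cmin = C₀·(f + f² + … + f^4).
≈ 3.651 × (0.1467 + 0.0215 + 0.0032 + 0.0005) ≈ 3.651 × 0.1719 ≈ 0.628 μg/mL.

0.6 μg/mL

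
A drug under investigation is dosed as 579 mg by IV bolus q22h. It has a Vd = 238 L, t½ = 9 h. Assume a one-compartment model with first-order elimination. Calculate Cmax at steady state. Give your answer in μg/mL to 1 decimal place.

3.0 μg/mL

k = ln2/t½ = ln2/9 ≈ 0.077016 h⁻¹; fraction remaining f = e^(−kτ) = e^(−0.077016×22) ≈ 0.1837.
Accumulation ratio R = 1/(1 − f) ≈ 1/0.8163 ≈ 1.2250.
Single-dose peak C₀ = D/Vd = 579/238 ≈ 2.433 μg/mL.
Steady-state peak Cmax,ss = C₀·R ≈ 2.433 × 1.2250 ≈ 2.980 μg/mL.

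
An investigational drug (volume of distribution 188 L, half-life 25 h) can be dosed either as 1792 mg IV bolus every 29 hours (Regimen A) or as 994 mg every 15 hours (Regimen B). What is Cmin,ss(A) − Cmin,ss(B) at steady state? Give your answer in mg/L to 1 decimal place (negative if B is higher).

-2.5 mg/L

Regimen A: f = (1/2)^(29/25) ≈ 0.4475; Cmin,ss = (1792/188)·f/(1−f) ≈ 7.720 mg/L.
Regimen B: f = (1/2)^(15/25) ≈ 0.6598; Cmin,ss = (994/188)·f/(1−f) ≈ 10.254 mg/L.
Difference ≈ 7.720 − 10.254 ≈ -2.534 mg/L.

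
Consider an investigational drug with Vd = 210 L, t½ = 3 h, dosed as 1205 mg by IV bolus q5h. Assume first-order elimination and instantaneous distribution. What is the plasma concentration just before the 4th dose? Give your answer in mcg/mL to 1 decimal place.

2.6 mcg/mL

f = (1/2)^(τ/t½) = (1/2)^(5/3) ≈ 0.3150.
C₀ = D/Vd = 1205/210 ≈ 5.738 mcg/mL.
Before the 4th dose, 3 doses have been given. Superposition: Cmin = C₀·(f + f² + … + f^3).
≈ 5.738 × (0.3150 + 0.0992 + 0.0313) ≈ 5.738 × 0.4455 ≈ 2.556 mcg/mL.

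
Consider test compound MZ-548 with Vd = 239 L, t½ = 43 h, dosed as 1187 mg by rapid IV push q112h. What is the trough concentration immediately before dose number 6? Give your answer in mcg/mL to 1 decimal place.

f = (1/2)^(τ/t½) = (1/2)^(112/43) ≈ 0.1644.
C₀ = D/Vd = 1187/239 ≈ 4.967 mcg/mL.
Before the 6th dose, 5 doses have been given. Superposition: Cmin = C₀·(f + f² + … + f^5).
≈ 4.967 × (0.1644 + 0.0270 + 0.0044 + 0.0007 + 0.0001) ≈ 4.967 × 0.1966 ≈ 0.977 mcg/mL.

1.0 mcg/mL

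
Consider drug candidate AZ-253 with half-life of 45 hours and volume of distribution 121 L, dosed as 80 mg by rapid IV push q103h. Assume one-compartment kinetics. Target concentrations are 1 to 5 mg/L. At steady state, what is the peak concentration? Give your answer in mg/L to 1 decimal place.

0.8 mg/L

τ/t½ = 103/45 ≈ 2.2889, so fraction remaining f = (1/2)^(103/45) ≈ 0.2046.
Accumulation ratio R = 1/(1 − f) ≈ 1/0.7954 ≈ 1.2572.
Single-dose peak C₀ = D/Vd = 80/121 ≈ 0.661 mg/L.
Steady-state peak Cmax,ss = C₀·R ≈ 0.661 × 1.2572 ≈ 0.831 mg/L.
Peak 0.8 mg/L vs MTC 5 mg/L: below toxic threshold.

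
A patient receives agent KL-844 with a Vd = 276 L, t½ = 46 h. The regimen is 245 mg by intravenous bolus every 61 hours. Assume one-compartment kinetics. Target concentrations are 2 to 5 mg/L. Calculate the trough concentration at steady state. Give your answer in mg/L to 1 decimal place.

τ/t½ = 61/46 ≈ 1.3261, so fraction remaining f = (1/2)^(61/46) ≈ 0.3988.
Accumulation ratio R = 1/(1 − f) ≈ 1/0.6012 ≈ 1.6633.
Each bolus raises the concentration by D/Vd = 245/276 ≈ 0.888 mg/L.
Steady-state peak Cmax,ss = C₀·R ≈ 0.888 × 1.6633 ≈ 1.477 mg/L.
Steady-state trough Cmin,ss = Cmax,ss·f ≈ 1.477 × 0.3988 ≈ 0.589 mg/L.
Trough 0.6 mg/L vs MEC 2 mg/L: subtherapeutic.

0.6 mg/L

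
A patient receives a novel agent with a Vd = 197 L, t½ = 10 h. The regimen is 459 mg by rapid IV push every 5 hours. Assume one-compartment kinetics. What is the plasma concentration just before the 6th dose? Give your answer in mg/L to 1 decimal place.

4.6 mg/L

f = (1/2)^(τ/t½) = (1/2)^(5/10) ≈ 0.7071.
C₀ = D/Vd = 459/197 ≈ 2.330 mg/L.
Before the 6th dose, 5 doses have been given. Superposition: Cmin = C₀·(f + f² + … + f^5).
≈ 2.330 × (0.7071 + 0.5000 + 0.3535 + 0.2500 + 0.1768) ≈ 2.330 × 1.9874 ≈ 4.631 mg/L.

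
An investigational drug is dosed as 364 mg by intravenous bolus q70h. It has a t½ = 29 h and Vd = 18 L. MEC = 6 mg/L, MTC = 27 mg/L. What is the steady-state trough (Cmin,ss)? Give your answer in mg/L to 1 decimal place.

k = ln2/t½ = ln2/29 ≈ 0.023902 h⁻¹; fraction remaining f = e^(−kτ) = e^(−0.023902×70) ≈ 0.1877.
Each bolus raises the concentration by D/Vd = 364/18 ≈ 20.222 mg/L.
Steady-state trough Cmin,ss = C₀·f/(1−f) ≈ 20.222 × 0.1877/0.8123 ≈ 4.673 mg/L.
Trough 4.7 mg/L vs MEC 6 mg/L: subtherapeutic.

4.7 mg/L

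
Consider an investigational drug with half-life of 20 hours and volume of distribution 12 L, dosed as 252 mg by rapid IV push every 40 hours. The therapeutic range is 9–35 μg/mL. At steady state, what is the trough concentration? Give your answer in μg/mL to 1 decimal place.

The dosing interval is 2 half-lives, so f = 2^(−2) = 0.25.
At steady state, R = 1/(1 − 0.25) = 4/3.
Single-dose peak C₀ = D/Vd = 252/12 = 21 μg/mL.
Steady-state peak Cmax,ss = C₀·R = 21 × 4/3 ≈ 28.000 μg/mL.
Steady-state trough Cmin,ss = Cmax,ss·f ≈ 28.000 × 0.25 ≈ 7.000 μg/mL.
Trough 7.0 μg/mL vs MEC 9 μg/mL: subtherapeutic.

7.0 μg/mL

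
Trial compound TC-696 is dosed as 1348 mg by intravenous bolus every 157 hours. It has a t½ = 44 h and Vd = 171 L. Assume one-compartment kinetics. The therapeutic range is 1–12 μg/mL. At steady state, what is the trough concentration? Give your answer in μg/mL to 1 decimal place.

0.7 μg/mL

τ/t½ = 157/44 ≈ 3.5682, so fraction remaining f = (1/2)^(157/44) ≈ 0.0843.
Single-dose peak C₀ = D/Vd = 1348/171 ≈ 7.883 μg/mL.
Steady-state trough Cmin,ss = C₀·f/(1−f) ≈ 7.883 × 0.0843/0.9157 ≈ 0.726 μg/mL.
Trough 0.7 μg/mL vs MEC 1 μg/mL: subtherapeutic.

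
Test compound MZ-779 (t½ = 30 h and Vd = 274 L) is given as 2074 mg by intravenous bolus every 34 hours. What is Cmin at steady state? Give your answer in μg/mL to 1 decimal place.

6.3 μg/mL

Over one 34-h interval, 34/30 ≈ 1.1333 half-lives elapse, leaving f ≈ 0.4559 of each dose.
Accumulation ratio R = 1/(1 − f) ≈ 1/0.5441 ≈ 1.8379.
Each bolus raises the concentration by D/Vd = 2074/274 ≈ 7.569 μg/mL.
Steady-state peak Cmax,ss = C₀·R ≈ 7.569 × 1.8379 ≈ 13.911 μg/mL.
One interval later, Cmin,ss = Cmax,ss·e^(−kτ) ≈ 13.911 × 0.4559 ≈ 6.342 μg/mL.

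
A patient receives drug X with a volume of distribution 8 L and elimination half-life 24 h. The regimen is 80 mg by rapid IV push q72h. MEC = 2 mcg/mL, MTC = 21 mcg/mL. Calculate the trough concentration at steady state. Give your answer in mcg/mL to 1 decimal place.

τ = 72 h = 3 half-lives, so f = (1/2)^3 = 0.125.
Accumulation ratio R = 1/(1 − f) = 1/0.875 = 8/7.
Single-dose peak C₀ = D/Vd = 80/8 = 10 mcg/mL.
Steady-state peak Cmax,ss = C₀·R = 10 × 8/7 ≈ 11.429 mcg/mL.
Steady-state trough Cmin,ss = Cmax,ss·f ≈ 11.429 × 0.125 ≈ 1.429 mcg/mL.
Trough 1.4 mcg/mL vs MEC 2 mcg/mL: subtherapeutic.

1.4 mcg/mL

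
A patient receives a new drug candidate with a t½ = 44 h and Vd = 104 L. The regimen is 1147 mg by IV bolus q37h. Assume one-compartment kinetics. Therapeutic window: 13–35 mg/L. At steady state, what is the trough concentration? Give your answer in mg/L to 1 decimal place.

13.9 mg/L

k = ln2/t½ = ln2/44 ≈ 0.015753 h⁻¹; fraction remaining f = e^(−kτ) = e^(−0.015753×37) ≈ 0.5583.
Single-dose peak C₀ = D/Vd = 1147/104 ≈ 11.029 mg/L.
Steady-state trough Cmin,ss = C₀·f/(1−f) ≈ 11.029 × 0.5583/0.4417 ≈ 13.940 mg/L.
Trough 13.9 mg/L vs MEC 13 mg/L: adequate.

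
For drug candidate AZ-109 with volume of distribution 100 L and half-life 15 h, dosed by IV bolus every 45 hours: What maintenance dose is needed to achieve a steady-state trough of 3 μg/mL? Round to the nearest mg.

2100 mg

τ/t½ = 45/15 ≈ 3, so f = (1/2)^(45/15) ≈ 0.125000.
Cmin,ss = (D/Vd)·f/(1−f), so D = Cmin,ss·Vd·(1−f)/f.
D = 3 × 100 × (1−f)/f ≈ 3 × 100 × 7.00000 ≈ 2100.00 mg.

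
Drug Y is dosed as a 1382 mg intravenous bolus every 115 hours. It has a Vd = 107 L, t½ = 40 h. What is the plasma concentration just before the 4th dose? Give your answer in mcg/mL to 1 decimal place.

2.0 mcg/mL

f = (1/2)^(τ/t½) = (1/2)^(115/40) ≈ 0.1363.
C₀ = D/Vd = 1382/107 ≈ 12.916 mcg/mL.
Before the 4th dose, 3 doses have been given. Superposition: Cmin = C₀·(f + f² + … + f^3).
≈ 12.916 × (0.1363 + 0.0186 + 0.0025) ≈ 12.916 × 0.1574 ≈ 2.033 mcg/mL.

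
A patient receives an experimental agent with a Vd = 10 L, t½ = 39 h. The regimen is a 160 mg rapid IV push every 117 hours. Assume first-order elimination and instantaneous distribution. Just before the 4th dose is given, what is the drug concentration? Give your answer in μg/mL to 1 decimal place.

f = (1/2)^(τ/t½) = (1/2)^(117/39) ≈ 0.1250.
C₀ = D/Vd = 160/10 ≈ 16.000 μg/mL.
Before the 4th dose, 3 doses have been given. Superposition: Cmin = C₀·(f + f² + … + f^3).
≈ 16.000 × (0.1250 + 0.0156 + 0.0020) ≈ 16.000 × 0.1426 ≈ 2.282 μg/mL.

2.3 μg/mL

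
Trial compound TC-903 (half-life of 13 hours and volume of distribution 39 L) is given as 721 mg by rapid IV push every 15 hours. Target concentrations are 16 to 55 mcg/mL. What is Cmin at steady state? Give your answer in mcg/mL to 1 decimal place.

τ/t½ = 15/13 ≈ 1.1538, so fraction remaining f = (1/2)^(15/13) ≈ 0.4494.
At steady state, accumulation factor R = 1/(1 − e^(−kτ)) ≈ 1.8162.
Single-dose peak C₀ = D/Vd = 721/39 ≈ 18.487 mcg/mL.
Steady-state peak Cmax,ss = C₀·R ≈ 18.487 × 1.8162 ≈ 33.576 mcg/mL.
Steady-state trough Cmin,ss = Cmax,ss·f ≈ 33.576 × 0.4494 ≈ 15.089 mcg/mL.
Trough 15.1 mcg/mL vs MEC 16 mcg/mL: subtherapeutic.

15.1 mcg/mL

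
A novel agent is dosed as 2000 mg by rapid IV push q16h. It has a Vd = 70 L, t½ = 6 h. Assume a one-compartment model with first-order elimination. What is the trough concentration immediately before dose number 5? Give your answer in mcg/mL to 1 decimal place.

5.3 mcg/mL

f = (1/2)^(τ/t½) = (1/2)^(16/6) ≈ 0.1575.
C₀ = D/Vd = 2000/70 ≈ 28.571 mcg/mL.
Before the 5th dose, 4 doses have been given. Superposition: Cmin = C₀·(f + f² + … + f^4).
≈ 28.571 × (0.1575 + 0.0248 + 0.0039 + 0.0006) ≈ 28.571 × 0.1868 ≈ 5.337 mcg/mL.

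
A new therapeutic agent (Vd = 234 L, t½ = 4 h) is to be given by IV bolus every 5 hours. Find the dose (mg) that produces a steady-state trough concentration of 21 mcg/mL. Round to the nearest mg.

τ/t½ = 5/4 ≈ 1.25, so f = (1/2)^(5/4) ≈ 0.420448.
Cmin,ss = (D/Vd)·f/(1−f), so D = Cmin,ss·Vd·(1−f)/f.
D = 21 × 234 × (1−f)/f ≈ 21 × 234 × 1.37842 ≈ 6773.56 mg.

6774 mg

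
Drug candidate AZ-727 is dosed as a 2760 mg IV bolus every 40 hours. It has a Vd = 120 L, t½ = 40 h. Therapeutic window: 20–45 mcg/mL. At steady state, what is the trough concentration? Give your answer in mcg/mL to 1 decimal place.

23.0 mcg/mL

τ = 40 h = 1 half-life, so f = (1/2)^1 = 0.5.
Accumulation ratio R = 1/(1 − f) = 1/0.5 = 2/1.
Single-dose peak C₀ = D/Vd = 2760/120 = 23 mcg/mL.
Steady-state peak Cmax,ss = C₀·R = 23 × 2/1 ≈ 46.000 mcg/mL.
Steady-state trough Cmin,ss = Cmax,ss·f ≈ 46.000 × 0.5 ≈ 23.000 mcg/mL.
Trough 23.0 mcg/mL vs MEC 20 mcg/mL: adequate.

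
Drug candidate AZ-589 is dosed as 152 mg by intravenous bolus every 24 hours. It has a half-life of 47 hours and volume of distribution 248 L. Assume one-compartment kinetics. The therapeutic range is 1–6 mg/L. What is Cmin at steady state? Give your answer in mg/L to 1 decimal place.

1.4 mg/L

Over one 24-h interval, 24/47 ≈ 0.51064 half-lives elapse, leaving f ≈ 0.7019 of each dose.
Accumulation ratio R = 1/(1 − f) ≈ 1/0.2981 ≈ 3.3546.
Each bolus raises the concentration by D/Vd = 152/248 ≈ 0.613 mg/L.
Cmax,ss = C₀/(1 − f) ≈ 0.613/0.2981 ≈ 2.056 mg/L.
One interval later, Cmin,ss = Cmax,ss·e^(−kτ) ≈ 2.056 × 0.7019 ≈ 1.443 mg/L.
Trough 1.4 mg/L vs MEC 1 mg/L: adequate.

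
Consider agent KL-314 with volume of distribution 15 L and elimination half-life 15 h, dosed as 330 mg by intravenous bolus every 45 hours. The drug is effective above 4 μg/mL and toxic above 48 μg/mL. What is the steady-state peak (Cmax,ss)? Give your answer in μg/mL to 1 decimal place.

25.1 μg/mL

τ = 45 h = 3 half-lives, so f = (1/2)^3 = 0.125.
At steady state, R = 1/(1 − 0.125) = 8/7.
Single-dose peak C₀ = D/Vd = 330/15 = 22 μg/mL.
Steady-state peak Cmax,ss = C₀·R = 22 × 8/7 ≈ 25.143 μg/mL.
Peak 25.1 μg/mL vs MTC 48 μg/mL: below toxic threshold.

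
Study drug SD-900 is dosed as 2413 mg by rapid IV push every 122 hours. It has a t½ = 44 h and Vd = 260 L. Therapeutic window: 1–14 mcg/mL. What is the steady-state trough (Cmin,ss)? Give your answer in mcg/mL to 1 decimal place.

1.6 mcg/mL

k = ln2/t½ = ln2/44 ≈ 0.015753 h⁻¹; fraction remaining f = e^(−kτ) = e^(−0.015753×122) ≈ 0.1463.
At steady state, accumulation factor R = 1/(1 − e^(−kτ)) ≈ 1.1714.
Each bolus raises the concentration by D/Vd = 2413/260 ≈ 9.281 mcg/mL.
Cmax,ss = C₀/(1 − f) ≈ 9.281/0.8537 ≈ 10.872 mcg/mL.
One interval later, Cmin,ss = Cmax,ss·e^(−kτ) ≈ 10.872 × 0.1463 ≈ 1.591 mcg/mL.
Trough 1.6 mcg/mL vs MEC 1 mcg/mL: adequate.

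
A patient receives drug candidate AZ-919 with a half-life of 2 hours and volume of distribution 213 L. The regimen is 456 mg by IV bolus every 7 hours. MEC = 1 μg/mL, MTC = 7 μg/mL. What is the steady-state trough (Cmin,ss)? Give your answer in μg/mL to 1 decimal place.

k = ln2/t½ = ln2/2 ≈ 0.346574 h⁻¹; fraction remaining f = e^(−kτ) = e^(−0.346574×7) ≈ 0.0884.
Accumulation ratio R = 1/(1 − f) ≈ 1/0.9116 ≈ 1.0970.
Each bolus raises the concentration by D/Vd = 456/213 ≈ 2.141 μg/mL.
Steady-state peak Cmax,ss = C₀·R ≈ 2.141 × 1.0970 ≈ 2.349 μg/mL.
Steady-state trough Cmin,ss = Cmax,ss·f ≈ 2.349 × 0.0884 ≈ 0.208 μg/mL.
Trough 0.2 μg/mL vs MEC 1 μg/mL: subtherapeutic.

0.2 μg/mL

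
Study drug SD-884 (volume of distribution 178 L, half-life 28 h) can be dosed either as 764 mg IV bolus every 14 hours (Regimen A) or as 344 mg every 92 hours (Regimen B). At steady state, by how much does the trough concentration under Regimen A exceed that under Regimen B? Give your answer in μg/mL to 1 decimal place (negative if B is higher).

Regimen A: f = (1/2)^(14/28) ≈ 0.7071; Cmin,ss = (764/178)·f/(1−f) ≈ 10.362 μg/mL.
Regimen B: f = (1/2)^(92/28) ≈ 0.1025; Cmin,ss = (344/178)·f/(1−f) ≈ 0.221 μg/mL.
Difference ≈ 10.362 − 0.221 ≈ 10.141 μg/mL.

10.1 μg/mL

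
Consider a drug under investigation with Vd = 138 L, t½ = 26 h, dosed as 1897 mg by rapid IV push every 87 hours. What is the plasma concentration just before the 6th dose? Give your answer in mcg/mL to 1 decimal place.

1.5 mcg/mL

f = (1/2)^(τ/t½) = (1/2)^(87/26) ≈ 0.0983.
C₀ = D/Vd = 1897/138 ≈ 13.746 mcg/mL.
Before the 6th dose, 5 doses have been given. Superposition: Cmin = C₀·(f + f² + … + f^5).
≈ 13.746 × (0.0983 + 0.0097 + 0.0009 + 0.0001 + 0.0000) ≈ 13.746 × 0.1090 ≈ 1.498 mcg/mL.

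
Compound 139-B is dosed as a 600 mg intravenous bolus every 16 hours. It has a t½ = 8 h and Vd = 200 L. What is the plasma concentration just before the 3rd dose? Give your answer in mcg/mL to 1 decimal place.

0.9 mcg/mL

f = (1/2)^(τ/t½) = (1/2)^(16/8) ≈ 0.2500.
C₀ = D/Vd = 600/200 ≈ 3.000 mcg/mL.
Before the 3rd dose, 2 doses have been given. Superposition: Cmin = C₀·(f + f²).
≈ 3.000 × (0.2500 + 0.0625) ≈ 3.000 × 0.3125 ≈ 0.938 mcg/mL.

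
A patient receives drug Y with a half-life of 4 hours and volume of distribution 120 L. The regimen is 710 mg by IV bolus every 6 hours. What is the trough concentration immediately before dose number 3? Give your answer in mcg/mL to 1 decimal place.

f = (1/2)^(τ/t½) = (1/2)^(6/4) ≈ 0.3536.
C₀ = D/Vd = 710/120 ≈ 5.917 mcg/mL.
Before the 3rd dose, 2 doses have been given. Superposition: Cmin = C₀·(f + f²).
≈ 5.917 × (0.3536 + 0.1250) ≈ 5.917 × 0.4786 ≈ 2.832 mcg/mL.

2.8 mcg/mL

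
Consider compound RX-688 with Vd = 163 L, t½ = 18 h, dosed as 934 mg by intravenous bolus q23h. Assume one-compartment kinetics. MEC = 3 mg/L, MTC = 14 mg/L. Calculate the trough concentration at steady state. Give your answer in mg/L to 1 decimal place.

k = ln2/t½ = ln2/18 ≈ 0.038508 h⁻¹; fraction remaining f = e^(−kτ) = e^(−0.038508×23) ≈ 0.4124.
Accumulation ratio R = 1/(1 − f) ≈ 1/0.5876 ≈ 1.7018.
Each bolus raises the concentration by D/Vd = 934/163 ≈ 5.730 mg/L.
Steady-state peak Cmax,ss = C₀·R ≈ 5.730 × 1.7018 ≈ 9.751 mg/L.
One interval later, Cmin,ss = Cmax,ss·e^(−kτ) ≈ 9.751 × 0.4124 ≈ 4.021 mg/L.
Trough 4.0 mg/L vs MEC 3 mg/L: adequate.

4.0 mg/L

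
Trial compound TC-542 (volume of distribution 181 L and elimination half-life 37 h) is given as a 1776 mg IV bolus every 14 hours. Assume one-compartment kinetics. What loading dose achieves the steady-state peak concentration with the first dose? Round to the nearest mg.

7698 mg

f = (1/2)^(14/37) ≈ 0.769302; accumulation ratio R = 1/(1−f) ≈ 4.33467.
Loading dose to hit Cmax,ss on first dose: D_load = D_maint·R ≈ 1776 × 4.33467 ≈ 7698.37 mg.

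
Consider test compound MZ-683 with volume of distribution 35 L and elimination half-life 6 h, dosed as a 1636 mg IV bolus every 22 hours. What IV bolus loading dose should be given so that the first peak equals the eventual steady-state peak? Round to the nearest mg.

f = (1/2)^(22/6) ≈ 0.078745; accumulation ratio R = 1/(1−f) ≈ 1.08548.
Loading dose to hit Cmax,ss on first dose: D_load = D_maint·R ≈ 1636 × 1.08548 ≈ 1775.85 mg.

1776 mg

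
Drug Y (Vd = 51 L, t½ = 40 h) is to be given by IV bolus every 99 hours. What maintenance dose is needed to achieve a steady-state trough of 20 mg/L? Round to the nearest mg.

4651 mg

τ/t½ = 99/40 ≈ 2.475, so f = (1/2)^(99/40) ≈ 0.179867.
Cmin,ss = (D/Vd)·f/(1−f), so D = Cmin,ss·Vd·(1−f)/f.
D = 20 × 51 × (1−f)/f ≈ 20 × 51 × 4.55966 ≈ 4650.85 mg.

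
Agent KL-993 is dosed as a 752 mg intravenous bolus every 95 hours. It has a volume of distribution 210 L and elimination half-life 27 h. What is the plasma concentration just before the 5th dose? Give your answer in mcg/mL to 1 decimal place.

f = (1/2)^(τ/t½) = (1/2)^(95/27) ≈ 0.0873.
C₀ = D/Vd = 752/210 ≈ 3.581 mcg/mL.
Before the 5th dose, 4 doses have been given. Superposition: Cmin = C₀·(f + f² + … + f^4).
≈ 3.581 × (0.0873 + 0.0076 + 0.0007 + 0.0001) ≈ 3.581 × 0.0957 ≈ 0.343 mcg/mL.

0.3 mcg/mL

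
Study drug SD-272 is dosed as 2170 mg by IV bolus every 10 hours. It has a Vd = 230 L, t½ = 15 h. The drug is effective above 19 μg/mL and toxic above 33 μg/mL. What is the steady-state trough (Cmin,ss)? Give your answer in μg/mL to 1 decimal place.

τ/t½ = 10/15 ≈ 0.66667, so fraction remaining f = (1/2)^(10/15) ≈ 0.6300.
At steady state, accumulation factor R = 1/(1 − e^(−kτ)) ≈ 2.7027.
Each bolus raises the concentration by D/Vd = 2170/230 ≈ 9.435 μg/mL.
Steady-state peak Cmax,ss = C₀·R ≈ 9.435 × 2.7027 ≈ 25.500 μg/mL.
One interval later, Cmin,ss = Cmax,ss·e^(−kτ) ≈ 25.500 × 0.6300 ≈ 16.065 μg/mL.
Trough 16.1 μg/mL vs MEC 19 μg/mL: subtherapeutic.

16.1 μg/mL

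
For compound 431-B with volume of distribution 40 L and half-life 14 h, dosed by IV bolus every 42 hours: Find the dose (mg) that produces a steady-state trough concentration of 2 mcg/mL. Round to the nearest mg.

τ/t½ = 42/14 ≈ 3, so f = (1/2)^(42/14) ≈ 0.125000.
Cmin,ss = (D/Vd)·f/(1−f), so D = Cmin,ss·Vd·(1−f)/f.
D = 2 × 40 × (1−f)/f ≈ 2 × 40 × 7.00000 ≈ 560.00 mg.

560 mg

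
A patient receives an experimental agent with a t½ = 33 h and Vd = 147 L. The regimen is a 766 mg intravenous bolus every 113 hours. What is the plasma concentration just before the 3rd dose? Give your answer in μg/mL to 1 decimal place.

f = (1/2)^(τ/t½) = (1/2)^(113/33) ≈ 0.0932.
C₀ = D/Vd = 766/147 ≈ 5.211 μg/mL.
Before the 3rd dose, 2 doses have been given. Superposition: Cmin = C₀·(f + f²).
≈ 5.211 × (0.0932 + 0.0087) ≈ 5.211 × 0.1019 ≈ 0.531 μg/mL.

0.5 μg/mL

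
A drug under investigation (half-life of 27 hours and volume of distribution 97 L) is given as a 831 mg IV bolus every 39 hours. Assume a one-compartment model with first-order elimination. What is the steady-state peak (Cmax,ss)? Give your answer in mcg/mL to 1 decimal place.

13.5 mcg/mL

k = ln2/t½ = ln2/27 ≈ 0.025672 h⁻¹; fraction remaining f = e^(−kτ) = e^(−0.025672×39) ≈ 0.3674.
Accumulation ratio R = 1/(1 − f) ≈ 1/0.6326 ≈ 1.5808.
Each bolus raises the concentration by D/Vd = 831/97 ≈ 8.567 mcg/mL.
Steady-state peak Cmax,ss = C₀·R ≈ 8.567 × 1.5808 ≈ 13.543 mcg/mL.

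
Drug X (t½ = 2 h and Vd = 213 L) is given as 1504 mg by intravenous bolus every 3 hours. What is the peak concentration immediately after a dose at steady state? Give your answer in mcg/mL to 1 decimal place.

τ/t½ = 3/2 ≈ 1.5, so fraction remaining f = (1/2)^(3/2) ≈ 0.3536.
Accumulation ratio R = 1/(1 − f) ≈ 1/0.6464 ≈ 1.5470.
Single-dose peak C₀ = D/Vd = 1504/213 ≈ 7.061 mcg/mL.
Steady-state peak Cmax,ss = C₀·R ≈ 7.061 × 1.5470 ≈ 10.923 mcg/mL.

10.9 mcg/mL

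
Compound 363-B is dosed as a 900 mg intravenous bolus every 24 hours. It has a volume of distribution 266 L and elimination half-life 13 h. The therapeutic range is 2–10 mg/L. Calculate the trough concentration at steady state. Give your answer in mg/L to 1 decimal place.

1.3 mg/L

Over one 24-h interval, 24/13 ≈ 1.8462 half-lives elapse, leaving f ≈ 0.2781 of each dose.
At steady state, accumulation factor R = 1/(1 − e^(−kτ)) ≈ 1.3852.
Single-dose peak C₀ = D/Vd = 900/266 ≈ 3.383 mg/L.
Steady-state peak Cmax,ss = C₀·R ≈ 3.383 × 1.3852 ≈ 4.686 mg/L.
One interval later, Cmin,ss = Cmax,ss·e^(−kτ) ≈ 4.686 × 0.2781 ≈ 1.303 mg/L.
Trough 1.3 mg/L vs MEC 2 mg/L: subtherapeutic.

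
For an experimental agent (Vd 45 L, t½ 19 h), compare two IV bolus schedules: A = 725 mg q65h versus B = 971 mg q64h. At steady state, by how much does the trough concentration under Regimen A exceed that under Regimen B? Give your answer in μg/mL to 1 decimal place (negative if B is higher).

Regimen A: f = (1/2)^(65/19) ≈ 0.0934; Cmin,ss = (725/45)·f/(1−f) ≈ 1.660 μg/mL.
Regimen B: f = (1/2)^(64/19) ≈ 0.0968; Cmin,ss = (971/45)·f/(1−f) ≈ 2.313 μg/mL.
Difference ≈ 1.660 − 2.313 ≈ -0.653 μg/mL.

-0.7 μg/mL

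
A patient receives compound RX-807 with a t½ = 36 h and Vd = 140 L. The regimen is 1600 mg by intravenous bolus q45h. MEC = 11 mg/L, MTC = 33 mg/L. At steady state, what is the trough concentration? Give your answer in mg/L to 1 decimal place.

τ/t½ = 45/36 ≈ 1.25, so fraction remaining f = (1/2)^(45/36) ≈ 0.4204.
At steady state, accumulation factor R = 1/(1 − e^(−kτ)) ≈ 1.7253.
Each bolus raises the concentration by D/Vd = 1600/140 ≈ 11.429 mg/L.
Cmax,ss = C₀/(1 − f) ≈ 11.429/0.5796 ≈ 19.719 mg/L.
Steady-state trough Cmin,ss = Cmax,ss·f ≈ 19.719 × 0.4204 ≈ 8.290 mg/L.
Trough 8.3 mg/L vs MEC 11 mg/L: subtherapeutic.

8.3 mg/L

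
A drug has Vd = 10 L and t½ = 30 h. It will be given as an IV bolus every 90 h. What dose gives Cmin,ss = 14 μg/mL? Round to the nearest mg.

τ/t½ = 90/30 ≈ 3, so f = (1/2)^(90/30) ≈ 0.125000.
Cmin,ss = (D/Vd)·f/(1−f), so D = Cmin,ss·Vd·(1−f)/f.
D = 14 × 10 × (1−f)/f ≈ 14 × 10 × 7.00000 ≈ 980.00 mg.

980 mg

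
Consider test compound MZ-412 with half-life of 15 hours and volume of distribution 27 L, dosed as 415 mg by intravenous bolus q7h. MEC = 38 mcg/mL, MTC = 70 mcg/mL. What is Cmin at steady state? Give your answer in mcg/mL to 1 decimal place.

τ/t½ = 7/15 ≈ 0.46667, so fraction remaining f = (1/2)^(7/15) ≈ 0.7236.
Single-dose peak C₀ = D/Vd = 415/27 ≈ 15.370 mcg/mL.
Steady-state trough Cmin,ss = C₀·f/(1−f) ≈ 15.370 × 0.7236/0.2764 ≈ 40.238 mcg/mL.
Trough 40.2 mcg/mL vs MEC 38 mcg/mL: adequate.

40.2 mcg/mL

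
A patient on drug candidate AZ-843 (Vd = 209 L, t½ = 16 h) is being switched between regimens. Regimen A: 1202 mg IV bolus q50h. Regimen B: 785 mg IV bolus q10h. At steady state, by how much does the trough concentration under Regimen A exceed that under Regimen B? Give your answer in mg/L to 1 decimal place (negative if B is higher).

Regimen A: f = (1/2)^(50/16) ≈ 0.1146; Cmin,ss = (1202/209)·f/(1−f) ≈ 0.744 mg/L.
Regimen B: f = (1/2)^(10/16) ≈ 0.6484; Cmin,ss = (785/209)·f/(1−f) ≈ 6.927 mg/L.
Difference ≈ 0.744 − 6.927 ≈ -6.183 mg/L.

-6.2 mg/L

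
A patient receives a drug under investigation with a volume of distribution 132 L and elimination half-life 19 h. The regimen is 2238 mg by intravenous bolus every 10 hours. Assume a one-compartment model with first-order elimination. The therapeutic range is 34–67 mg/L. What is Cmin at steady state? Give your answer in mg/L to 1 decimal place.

38.5 mg/L

Over one 10-h interval, 10/19 ≈ 0.52632 half-lives elapse, leaving f ≈ 0.6943 of each dose.
Single-dose peak C₀ = D/Vd = 2238/132 ≈ 16.955 mg/L.
Steady-state trough Cmin,ss = C₀·f/(1−f) ≈ 16.955 × 0.6943/0.3057 ≈ 38.508 mg/L.
Trough 38.5 mg/L vs MEC 34 mg/L: adequate.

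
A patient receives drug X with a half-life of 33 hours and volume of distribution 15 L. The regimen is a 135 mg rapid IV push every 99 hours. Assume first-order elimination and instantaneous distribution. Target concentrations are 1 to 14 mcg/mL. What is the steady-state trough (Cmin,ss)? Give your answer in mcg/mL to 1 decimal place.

τ = 99 h = 3 half-lives, so f = (1/2)^3 = 0.125.
At steady state, R = 1/(1 − 0.125) = 8/7.
Single-dose peak C₀ = D/Vd = 135/15 = 9 mcg/mL.
Steady-state peak Cmax,ss = C₀·R = 9 × 8/7 ≈ 10.286 mcg/mL.
Steady-state trough Cmin,ss = Cmax,ss·f ≈ 10.286 × 0.125 ≈ 1.286 mcg/mL.
Trough 1.3 mcg/mL vs MEC 1 mcg/mL: adequate.

1.3 mcg/mL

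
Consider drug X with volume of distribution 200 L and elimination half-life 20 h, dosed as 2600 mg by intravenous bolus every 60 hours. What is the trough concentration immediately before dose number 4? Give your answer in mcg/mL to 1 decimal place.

1.9 mcg/mL

f = (1/2)^(τ/t½) = (1/2)^(60/20) ≈ 0.1250.
C₀ = D/Vd = 2600/200 ≈ 13.000 mcg/mL.
Before the 4th dose, 3 doses have been given. Superposition: Cmin = C₀·(f + f² + … + f^3).
≈ 13.000 × (0.1250 + 0.0156 + 0.0020) ≈ 13.000 × 0.1426 ≈ 1.854 mcg/mL.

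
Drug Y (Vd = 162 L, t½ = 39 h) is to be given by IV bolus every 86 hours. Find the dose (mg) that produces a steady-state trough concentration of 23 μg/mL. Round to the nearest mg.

13455 mg

τ/t½ = 86/39 ≈ 2.2051, so f = (1/2)^(86/39) ≈ 0.216865.
Cmin,ss = (D/Vd)·f/(1−f), so D = Cmin,ss·Vd·(1−f)/f.
D = 23 × 162 × (1−f)/f ≈ 23 × 162 × 3.61116 ≈ 13455.18 mg.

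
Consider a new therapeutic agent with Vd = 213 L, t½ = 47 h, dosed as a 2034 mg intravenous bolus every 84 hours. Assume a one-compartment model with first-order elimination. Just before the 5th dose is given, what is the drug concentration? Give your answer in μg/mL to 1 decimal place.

3.9 μg/mL

f = (1/2)^(τ/t½) = (1/2)^(84/47) ≈ 0.2897.
C₀ = D/Vd = 2034/213 ≈ 9.549 μg/mL.
Before the 5th dose, 4 doses have been given. Superposition: Cmin = C₀·(f + f² + … + f^4).
≈ 9.549 × (0.2897 + 0.0839 + 0.0243 + 0.0070) ≈ 9.549 × 0.4049 ≈ 3.866 μg/mL.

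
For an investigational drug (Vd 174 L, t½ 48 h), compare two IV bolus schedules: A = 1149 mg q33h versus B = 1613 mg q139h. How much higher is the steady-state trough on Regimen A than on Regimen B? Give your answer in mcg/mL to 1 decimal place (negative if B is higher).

Regimen A: f = (1/2)^(33/48) ≈ 0.6209; Cmin,ss = (1149/174)·f/(1−f) ≈ 10.815 mcg/mL.
Regimen B: f = (1/2)^(139/48) ≈ 0.1344; Cmin,ss = (1613/174)·f/(1−f) ≈ 1.439 mcg/mL.
Difference ≈ 10.815 − 1.439 ≈ 9.376 mcg/mL.

9.4 mcg/mL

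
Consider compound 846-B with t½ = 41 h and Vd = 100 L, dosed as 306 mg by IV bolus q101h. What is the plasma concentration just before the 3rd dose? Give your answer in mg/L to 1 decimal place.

0.7 mg/L

f = (1/2)^(τ/t½) = (1/2)^(101/41) ≈ 0.1813.
C₀ = D/Vd = 306/100 ≈ 3.060 mg/L.
Before the 3rd dose, 2 doses have been given. Superposition: Cmin = C₀·(f + f²).
≈ 3.060 × (0.1813 + 0.0329) ≈ 3.060 × 0.2142 ≈ 0.655 mg/L.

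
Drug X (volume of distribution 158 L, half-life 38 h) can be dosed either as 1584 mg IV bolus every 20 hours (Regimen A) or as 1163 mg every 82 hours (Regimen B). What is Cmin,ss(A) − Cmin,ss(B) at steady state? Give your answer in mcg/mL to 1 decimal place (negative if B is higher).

20.6 mcg/mL

Regimen A: f = (1/2)^(20/38) ≈ 0.6943; Cmin,ss = (1584/158)·f/(1−f) ≈ 22.769 mcg/mL.
Regimen B: f = (1/2)^(82/38) ≈ 0.2241; Cmin,ss = (1163/158)·f/(1−f) ≈ 2.126 mcg/mL.
Difference ≈ 22.769 − 2.126 ≈ 20.643 mcg/mL.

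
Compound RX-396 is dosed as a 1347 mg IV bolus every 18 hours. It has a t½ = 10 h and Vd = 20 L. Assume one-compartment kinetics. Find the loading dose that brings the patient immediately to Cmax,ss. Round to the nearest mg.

f = (1/2)^(18/10) ≈ 0.287175; accumulation ratio R = 1/(1−f) ≈ 1.40287.
Loading dose to hit Cmax,ss on first dose: D_load = D_maint·R ≈ 1347 × 1.40287 ≈ 1889.67 mg.

1890 mg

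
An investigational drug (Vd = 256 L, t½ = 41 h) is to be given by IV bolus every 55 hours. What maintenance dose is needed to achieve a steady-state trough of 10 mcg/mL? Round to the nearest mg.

3927 mg

τ/t½ = 55/41 ≈ 1.3415, so f = (1/2)^(55/41) ≈ 0.394620.
Cmin,ss = (D/Vd)·f/(1−f), so D = Cmin,ss·Vd·(1−f)/f.
D = 10 × 256 × (1−f)/f ≈ 10 × 256 × 1.53408 ≈ 3927.24 mg.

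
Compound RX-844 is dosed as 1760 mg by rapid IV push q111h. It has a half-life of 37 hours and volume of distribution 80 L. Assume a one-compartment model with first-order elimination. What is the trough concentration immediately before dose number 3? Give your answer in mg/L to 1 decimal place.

f = (1/2)^(τ/t½) = (1/2)^(111/37) ≈ 0.1250.
C₀ = D/Vd = 1760/80 ≈ 22.000 mg/L.
Before the 3rd dose, 2 doses have been given. Superposition: Cmin = C₀·(f + f²).
≈ 22.000 × (0.1250 + 0.0156) ≈ 22.000 × 0.1406 ≈ 3.093 mg/L.

3.1 mg/L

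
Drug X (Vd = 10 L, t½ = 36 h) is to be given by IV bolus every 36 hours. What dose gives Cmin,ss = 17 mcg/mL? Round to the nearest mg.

τ/t½ = 36/36 ≈ 1, so f = (1/2)^(36/36) ≈ 0.500000.
Cmin,ss = (D/Vd)·f/(1−f), so D = Cmin,ss·Vd·(1−f)/f.
D = 17 × 10 × (1−f)/f ≈ 17 × 10 × 1.00000 ≈ 170.00 mg.

170 mg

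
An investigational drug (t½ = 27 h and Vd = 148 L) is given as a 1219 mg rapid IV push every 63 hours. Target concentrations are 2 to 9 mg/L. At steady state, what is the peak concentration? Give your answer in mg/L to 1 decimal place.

10.3 mg/L

Over one 63-h interval, 63/27 ≈ 2.3333 half-lives elapse, leaving f ≈ 0.1984 of each dose.
Accumulation ratio R = 1/(1 − f) ≈ 1/0.8016 ≈ 1.2475.
Single-dose peak C₀ = D/Vd = 1219/148 ≈ 8.236 mg/L.
Cmax,ss = C₀/(1 − f) ≈ 8.236/0.8016 ≈ 10.274 mg/L.
Peak 10.3 mg/L vs MTC 9 mg/L: exceeds toxic threshold.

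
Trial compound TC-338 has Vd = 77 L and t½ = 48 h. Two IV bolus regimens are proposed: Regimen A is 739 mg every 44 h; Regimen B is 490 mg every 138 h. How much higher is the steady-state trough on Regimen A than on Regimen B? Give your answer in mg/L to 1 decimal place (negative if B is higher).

9.8 mg/L

Regimen A: f = (1/2)^(44/48) ≈ 0.5297; Cmin,ss = (739/77)·f/(1−f) ≈ 10.810 mg/L.
Regimen B: f = (1/2)^(138/48) ≈ 0.1363; Cmin,ss = (490/77)·f/(1−f) ≈ 1.004 mg/L.
Difference ≈ 10.810 − 1.004 ≈ 9.806 mg/L.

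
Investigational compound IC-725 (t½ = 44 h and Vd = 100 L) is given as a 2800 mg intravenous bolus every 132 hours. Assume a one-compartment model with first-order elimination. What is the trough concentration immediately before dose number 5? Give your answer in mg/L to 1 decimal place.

4.0 mg/L

f = (1/2)^(τ/t½) = (1/2)^(132/44) ≈ 0.1250.
C₀ = D/Vd = 2800/100 ≈ 28.000 mg/L.
Before the 5th dose, 4 doses have been given. Superposition: Cmin = C₀·(f + f² + … + f^4).
≈ 28.000 × (0.1250 + 0.0156 + 0.0020 + 0.0002) ≈ 28.000 × 0.1428 ≈ 3.998 mg/L.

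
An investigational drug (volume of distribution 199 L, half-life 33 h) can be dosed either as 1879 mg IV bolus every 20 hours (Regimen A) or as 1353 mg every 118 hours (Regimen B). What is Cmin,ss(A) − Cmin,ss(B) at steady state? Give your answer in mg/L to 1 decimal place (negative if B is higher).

17.5 mg/L

Regimen A: f = (1/2)^(20/33) ≈ 0.6570; Cmin,ss = (1879/199)·f/(1−f) ≈ 18.086 mg/L.
Regimen B: f = (1/2)^(118/33) ≈ 0.0839; Cmin,ss = (1353/199)·f/(1−f) ≈ 0.623 mg/L.
Difference ≈ 18.086 − 0.623 ≈ 17.463 mg/L.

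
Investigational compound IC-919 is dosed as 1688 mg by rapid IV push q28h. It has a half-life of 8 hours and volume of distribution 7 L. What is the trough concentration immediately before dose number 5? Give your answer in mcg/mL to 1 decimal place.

23.4 mcg/mL

f = (1/2)^(τ/t½) = (1/2)^(28/8) ≈ 0.0884.
C₀ = D/Vd = 1688/7 ≈ 241.143 mcg/mL.
Before the 5th dose, 4 doses have been given. Superposition: Cmin = C₀·(f + f² + … + f^4).
≈ 241.143 × (0.0884 + 0.0078 + 0.0007 + 0.0001) ≈ 241.143 × 0.0970 ≈ 23.391 mcg/mL.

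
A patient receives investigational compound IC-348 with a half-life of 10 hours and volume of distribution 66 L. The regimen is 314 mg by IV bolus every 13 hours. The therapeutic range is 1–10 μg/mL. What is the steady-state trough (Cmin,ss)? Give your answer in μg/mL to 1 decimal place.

Over one 13-h interval, 13/10 ≈ 1.3 half-lives elapse, leaving f ≈ 0.4061 of each dose.
At steady state, accumulation factor R = 1/(1 − e^(−kτ)) ≈ 1.6838.
Single-dose peak C₀ = D/Vd = 314/66 ≈ 4.758 μg/mL.
Cmax,ss = C₀/(1 − f) ≈ 4.758/0.5939 ≈ 8.011 μg/mL.
Steady-state trough Cmin,ss = Cmax,ss·f ≈ 8.011 × 0.4061 ≈ 3.253 μg/mL.
Trough 3.3 μg/mL vs MEC 1 μg/mL: adequate.

3.3 μg/mL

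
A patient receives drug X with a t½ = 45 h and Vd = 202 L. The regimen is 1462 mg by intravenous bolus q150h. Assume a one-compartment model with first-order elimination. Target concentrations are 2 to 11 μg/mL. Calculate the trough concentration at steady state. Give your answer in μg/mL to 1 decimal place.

0.8 μg/mL

k = ln2/t½ = ln2/45 ≈ 0.015403 h⁻¹; fraction remaining f = e^(−kτ) = e^(−0.015403×150) ≈ 0.0992.
At steady state, accumulation factor R = 1/(1 − e^(−kτ)) ≈ 1.1101.
Single-dose peak C₀ = D/Vd = 1462/202 ≈ 7.238 μg/mL.
Cmax,ss = C₀/(1 − f) ≈ 7.238/0.9008 ≈ 8.035 μg/mL.
One interval later, Cmin,ss = Cmax,ss·e^(−kτ) ≈ 8.035 × 0.0992 ≈ 0.797 μg/mL.
Trough 0.8 μg/mL vs MEC 2 μg/mL: subtherapeutic.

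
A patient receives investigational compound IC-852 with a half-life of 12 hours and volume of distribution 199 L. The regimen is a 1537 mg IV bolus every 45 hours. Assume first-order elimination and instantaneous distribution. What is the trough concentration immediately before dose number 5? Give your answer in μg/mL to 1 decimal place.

f = (1/2)^(τ/t½) = (1/2)^(45/12) ≈ 0.0743.
C₀ = D/Vd = 1537/199 ≈ 7.724 μg/mL.
Before the 5th dose, 4 doses have been given. Superposition: Cmin = C₀·(f + f² + … + f^4).
≈ 7.724 × (0.0743 + 0.0055 + 0.0004 + 0.0000) ≈ 7.724 × 0.0802 ≈ 0.619 μg/mL.

0.6 μg/mL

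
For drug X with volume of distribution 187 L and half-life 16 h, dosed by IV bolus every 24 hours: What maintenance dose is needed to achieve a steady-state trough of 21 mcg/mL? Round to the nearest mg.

7180 mg

τ/t½ = 24/16 ≈ 1.5, so f = (1/2)^(24/16) ≈ 0.353553.
Cmin,ss = (D/Vd)·f/(1−f), so D = Cmin,ss·Vd·(1−f)/f.
D = 21 × 187 × (1−f)/f ≈ 21 × 187 × 1.82843 ≈ 7180.24 mg.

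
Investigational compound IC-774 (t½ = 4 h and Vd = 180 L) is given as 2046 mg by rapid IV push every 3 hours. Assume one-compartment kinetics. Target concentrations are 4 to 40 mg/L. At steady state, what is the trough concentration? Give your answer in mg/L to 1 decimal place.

k = ln2/t½ = ln2/4 ≈ 0.173287 h⁻¹; fraction remaining f = e^(−kτ) = e^(−0.173287×3) ≈ 0.5946.
Accumulation ratio R = 1/(1 − f) ≈ 1/0.4054 ≈ 2.4667.
Each bolus raises the concentration by D/Vd = 2046/180 ≈ 11.367 mg/L.
Steady-state peak Cmax,ss = C₀·R ≈ 11.367 × 2.4667 ≈ 28.039 mg/L.
Steady-state trough Cmin,ss = Cmax,ss·f ≈ 28.039 × 0.5946 ≈ 16.672 mg/L.
Trough 16.7 mg/L vs MEC 4 mg/L: adequate.

16.7 mg/L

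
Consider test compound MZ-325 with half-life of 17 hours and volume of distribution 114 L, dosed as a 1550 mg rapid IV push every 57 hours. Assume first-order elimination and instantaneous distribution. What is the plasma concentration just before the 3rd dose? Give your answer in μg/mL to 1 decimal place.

1.5 μg/mL

f = (1/2)^(τ/t½) = (1/2)^(57/17) ≈ 0.0979.
C₀ = D/Vd = 1550/114 ≈ 13.596 μg/mL.
Before the 3rd dose, 2 doses have been given. Superposition: Cmin = C₀·(f + f²).
≈ 13.596 × (0.0979 + 0.0096) ≈ 13.596 × 0.1075 ≈ 1.462 μg/mL.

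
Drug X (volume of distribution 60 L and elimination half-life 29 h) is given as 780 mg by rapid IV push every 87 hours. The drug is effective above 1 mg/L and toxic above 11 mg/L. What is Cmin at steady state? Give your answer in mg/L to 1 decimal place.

τ = 87 h = 3 half-lives, so f = (1/2)^3 = 0.125.
At steady state, R = 1/(1 − 0.125) = 8/7.
Single-dose peak C₀ = D/Vd = 780/60 = 13 mg/L.
Steady-state peak Cmax,ss = C₀·R = 13 × 8/7 ≈ 14.857 mg/L.
Steady-state trough Cmin,ss = Cmax,ss·f ≈ 14.857 × 0.125 ≈ 1.857 mg/L.
Trough 1.9 mg/L vs MEC 1 mg/L: adequate.

1.9 mg/L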